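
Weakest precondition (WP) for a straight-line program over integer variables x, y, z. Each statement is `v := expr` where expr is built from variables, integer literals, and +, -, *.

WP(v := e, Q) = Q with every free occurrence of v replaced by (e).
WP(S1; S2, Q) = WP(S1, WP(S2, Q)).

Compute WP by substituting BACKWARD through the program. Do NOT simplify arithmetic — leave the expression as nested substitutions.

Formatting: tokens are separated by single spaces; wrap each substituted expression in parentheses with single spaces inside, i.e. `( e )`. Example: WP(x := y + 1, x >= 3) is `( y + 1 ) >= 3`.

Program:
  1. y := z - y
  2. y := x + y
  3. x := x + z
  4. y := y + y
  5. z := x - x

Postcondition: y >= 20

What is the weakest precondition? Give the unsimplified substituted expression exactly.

Answer: ( ( x + ( z - y ) ) + ( x + ( z - y ) ) ) >= 20

Derivation:
post: y >= 20
stmt 5: z := x - x  -- replace 0 occurrence(s) of z with (x - x)
  => y >= 20
stmt 4: y := y + y  -- replace 1 occurrence(s) of y with (y + y)
  => ( y + y ) >= 20
stmt 3: x := x + z  -- replace 0 occurrence(s) of x with (x + z)
  => ( y + y ) >= 20
stmt 2: y := x + y  -- replace 2 occurrence(s) of y with (x + y)
  => ( ( x + y ) + ( x + y ) ) >= 20
stmt 1: y := z - y  -- replace 2 occurrence(s) of y with (z - y)
  => ( ( x + ( z - y ) ) + ( x + ( z - y ) ) ) >= 20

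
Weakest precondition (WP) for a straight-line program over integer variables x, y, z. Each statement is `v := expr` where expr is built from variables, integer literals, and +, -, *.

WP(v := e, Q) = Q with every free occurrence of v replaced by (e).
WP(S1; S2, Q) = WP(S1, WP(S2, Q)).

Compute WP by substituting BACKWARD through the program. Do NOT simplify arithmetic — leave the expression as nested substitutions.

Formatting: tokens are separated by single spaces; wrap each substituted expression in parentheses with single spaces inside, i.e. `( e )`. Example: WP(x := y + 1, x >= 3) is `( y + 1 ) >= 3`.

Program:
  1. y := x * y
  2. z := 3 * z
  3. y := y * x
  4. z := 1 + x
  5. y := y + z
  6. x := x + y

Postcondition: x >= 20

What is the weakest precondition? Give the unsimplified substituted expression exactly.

Answer: ( x + ( ( ( x * y ) * x ) + ( 1 + x ) ) ) >= 20

Derivation:
post: x >= 20
stmt 6: x := x + y  -- replace 1 occurrence(s) of x with (x + y)
  => ( x + y ) >= 20
stmt 5: y := y + z  -- replace 1 occurrence(s) of y with (y + z)
  => ( x + ( y + z ) ) >= 20
stmt 4: z := 1 + x  -- replace 1 occurrence(s) of z with (1 + x)
  => ( x + ( y + ( 1 + x ) ) ) >= 20
stmt 3: y := y * x  -- replace 1 occurrence(s) of y with (y * x)
  => ( x + ( ( y * x ) + ( 1 + x ) ) ) >= 20
stmt 2: z := 3 * z  -- replace 0 occurrence(s) of z with (3 * z)
  => ( x + ( ( y * x ) + ( 1 + x ) ) ) >= 20
stmt 1: y := x * y  -- replace 1 occurrence(s) of y with (x * y)
  => ( x + ( ( ( x * y ) * x ) + ( 1 + x ) ) ) >= 20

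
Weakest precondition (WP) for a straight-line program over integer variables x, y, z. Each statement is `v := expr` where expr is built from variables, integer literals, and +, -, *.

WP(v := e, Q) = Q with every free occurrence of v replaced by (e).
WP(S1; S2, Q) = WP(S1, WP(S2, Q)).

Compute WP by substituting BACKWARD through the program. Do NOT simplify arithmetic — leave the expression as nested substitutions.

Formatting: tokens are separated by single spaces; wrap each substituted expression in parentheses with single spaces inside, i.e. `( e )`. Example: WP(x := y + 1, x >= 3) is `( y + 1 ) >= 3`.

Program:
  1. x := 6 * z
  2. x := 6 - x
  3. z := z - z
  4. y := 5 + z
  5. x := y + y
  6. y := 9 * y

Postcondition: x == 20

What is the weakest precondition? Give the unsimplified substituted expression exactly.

Answer: ( ( 5 + ( z - z ) ) + ( 5 + ( z - z ) ) ) == 20

Derivation:
post: x == 20
stmt 6: y := 9 * y  -- replace 0 occurrence(s) of y with (9 * y)
  => x == 20
stmt 5: x := y + y  -- replace 1 occurrence(s) of x with (y + y)
  => ( y + y ) == 20
stmt 4: y := 5 + z  -- replace 2 occurrence(s) of y with (5 + z)
  => ( ( 5 + z ) + ( 5 + z ) ) == 20
stmt 3: z := z - z  -- replace 2 occurrence(s) of z with (z - z)
  => ( ( 5 + ( z - z ) ) + ( 5 + ( z - z ) ) ) == 20
stmt 2: x := 6 - x  -- replace 0 occurrence(s) of x with (6 - x)
  => ( ( 5 + ( z - z ) ) + ( 5 + ( z - z ) ) ) == 20
stmt 1: x := 6 * z  -- replace 0 occurrence(s) of x with (6 * z)
  => ( ( 5 + ( z - z ) ) + ( 5 + ( z - z ) ) ) == 20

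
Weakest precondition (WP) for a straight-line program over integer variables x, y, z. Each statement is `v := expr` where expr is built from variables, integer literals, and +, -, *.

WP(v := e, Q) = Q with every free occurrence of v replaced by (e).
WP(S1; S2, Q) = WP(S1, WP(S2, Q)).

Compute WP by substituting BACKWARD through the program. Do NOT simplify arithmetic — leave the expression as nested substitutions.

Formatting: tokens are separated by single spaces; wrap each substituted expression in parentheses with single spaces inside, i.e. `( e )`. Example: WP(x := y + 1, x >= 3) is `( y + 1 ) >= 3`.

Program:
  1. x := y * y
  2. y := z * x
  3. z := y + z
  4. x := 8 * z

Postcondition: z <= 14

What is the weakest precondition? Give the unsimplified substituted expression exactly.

Answer: ( ( z * ( y * y ) ) + z ) <= 14

Derivation:
post: z <= 14
stmt 4: x := 8 * z  -- replace 0 occurrence(s) of x with (8 * z)
  => z <= 14
stmt 3: z := y + z  -- replace 1 occurrence(s) of z with (y + z)
  => ( y + z ) <= 14
stmt 2: y := z * x  -- replace 1 occurrence(s) of y with (z * x)
  => ( ( z * x ) + z ) <= 14
stmt 1: x := y * y  -- replace 1 occurrence(s) of x with (y * y)
  => ( ( z * ( y * y ) ) + z ) <= 14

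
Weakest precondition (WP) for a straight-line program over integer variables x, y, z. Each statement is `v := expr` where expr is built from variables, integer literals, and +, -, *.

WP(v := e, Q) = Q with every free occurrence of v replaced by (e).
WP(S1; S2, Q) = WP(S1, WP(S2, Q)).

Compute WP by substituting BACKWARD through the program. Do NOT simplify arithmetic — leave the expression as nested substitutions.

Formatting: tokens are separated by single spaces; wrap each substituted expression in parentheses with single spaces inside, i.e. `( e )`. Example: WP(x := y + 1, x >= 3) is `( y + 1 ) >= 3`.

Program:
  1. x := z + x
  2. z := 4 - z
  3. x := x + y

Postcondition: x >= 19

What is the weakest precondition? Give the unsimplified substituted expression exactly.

post: x >= 19
stmt 3: x := x + y  -- replace 1 occurrence(s) of x with (x + y)
  => ( x + y ) >= 19
stmt 2: z := 4 - z  -- replace 0 occurrence(s) of z with (4 - z)
  => ( x + y ) >= 19
stmt 1: x := z + x  -- replace 1 occurrence(s) of x with (z + x)
  => ( ( z + x ) + y ) >= 19

Answer: ( ( z + x ) + y ) >= 19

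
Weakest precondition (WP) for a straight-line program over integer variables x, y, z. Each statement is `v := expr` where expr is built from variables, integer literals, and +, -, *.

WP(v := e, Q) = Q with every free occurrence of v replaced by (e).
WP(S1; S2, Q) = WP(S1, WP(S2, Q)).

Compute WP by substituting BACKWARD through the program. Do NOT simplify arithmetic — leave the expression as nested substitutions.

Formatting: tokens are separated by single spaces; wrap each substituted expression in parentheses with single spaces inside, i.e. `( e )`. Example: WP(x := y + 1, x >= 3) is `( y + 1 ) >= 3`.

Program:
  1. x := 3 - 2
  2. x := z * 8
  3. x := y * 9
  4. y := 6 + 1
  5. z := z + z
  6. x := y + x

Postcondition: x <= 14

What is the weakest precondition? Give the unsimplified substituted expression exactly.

post: x <= 14
stmt 6: x := y + x  -- replace 1 occurrence(s) of x with (y + x)
  => ( y + x ) <= 14
stmt 5: z := z + z  -- replace 0 occurrence(s) of z with (z + z)
  => ( y + x ) <= 14
stmt 4: y := 6 + 1  -- replace 1 occurrence(s) of y with (6 + 1)
  => ( ( 6 + 1 ) + x ) <= 14
stmt 3: x := y * 9  -- replace 1 occurrence(s) of x with (y * 9)
  => ( ( 6 + 1 ) + ( y * 9 ) ) <= 14
stmt 2: x := z * 8  -- replace 0 occurrence(s) of x with (z * 8)
  => ( ( 6 + 1 ) + ( y * 9 ) ) <= 14
stmt 1: x := 3 - 2  -- replace 0 occurrence(s) of x with (3 - 2)
  => ( ( 6 + 1 ) + ( y * 9 ) ) <= 14

Answer: ( ( 6 + 1 ) + ( y * 9 ) ) <= 14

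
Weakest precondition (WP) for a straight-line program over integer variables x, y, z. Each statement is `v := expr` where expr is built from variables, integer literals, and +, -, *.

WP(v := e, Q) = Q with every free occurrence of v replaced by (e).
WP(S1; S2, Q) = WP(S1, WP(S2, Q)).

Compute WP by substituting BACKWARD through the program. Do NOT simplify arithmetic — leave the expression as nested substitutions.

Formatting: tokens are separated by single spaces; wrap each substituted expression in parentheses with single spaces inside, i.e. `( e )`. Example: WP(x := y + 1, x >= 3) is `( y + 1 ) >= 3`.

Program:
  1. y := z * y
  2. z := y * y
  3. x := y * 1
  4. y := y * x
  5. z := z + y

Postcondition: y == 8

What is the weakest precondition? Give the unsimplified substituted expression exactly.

Answer: ( ( z * y ) * ( ( z * y ) * 1 ) ) == 8

Derivation:
post: y == 8
stmt 5: z := z + y  -- replace 0 occurrence(s) of z with (z + y)
  => y == 8
stmt 4: y := y * x  -- replace 1 occurrence(s) of y with (y * x)
  => ( y * x ) == 8
stmt 3: x := y * 1  -- replace 1 occurrence(s) of x with (y * 1)
  => ( y * ( y * 1 ) ) == 8
stmt 2: z := y * y  -- replace 0 occurrence(s) of z with (y * y)
  => ( y * ( y * 1 ) ) == 8
stmt 1: y := z * y  -- replace 2 occurrence(s) of y with (z * y)
  => ( ( z * y ) * ( ( z * y ) * 1 ) ) == 8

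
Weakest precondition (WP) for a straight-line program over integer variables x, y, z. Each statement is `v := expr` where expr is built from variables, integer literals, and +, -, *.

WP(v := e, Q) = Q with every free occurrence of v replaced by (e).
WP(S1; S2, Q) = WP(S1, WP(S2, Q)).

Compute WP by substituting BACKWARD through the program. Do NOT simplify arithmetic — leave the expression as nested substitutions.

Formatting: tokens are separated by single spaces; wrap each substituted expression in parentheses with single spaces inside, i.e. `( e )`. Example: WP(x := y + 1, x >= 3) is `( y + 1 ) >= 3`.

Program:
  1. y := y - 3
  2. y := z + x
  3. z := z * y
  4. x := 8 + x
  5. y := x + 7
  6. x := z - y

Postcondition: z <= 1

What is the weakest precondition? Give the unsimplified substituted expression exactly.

post: z <= 1
stmt 6: x := z - y  -- replace 0 occurrence(s) of x with (z - y)
  => z <= 1
stmt 5: y := x + 7  -- replace 0 occurrence(s) of y with (x + 7)
  => z <= 1
stmt 4: x := 8 + x  -- replace 0 occurrence(s) of x with (8 + x)
  => z <= 1
stmt 3: z := z * y  -- replace 1 occurrence(s) of z with (z * y)
  => ( z * y ) <= 1
stmt 2: y := z + x  -- replace 1 occurrence(s) of y with (z + x)
  => ( z * ( z + x ) ) <= 1
stmt 1: y := y - 3  -- replace 0 occurrence(s) of y with (y - 3)
  => ( z * ( z + x ) ) <= 1

Answer: ( z * ( z + x ) ) <= 1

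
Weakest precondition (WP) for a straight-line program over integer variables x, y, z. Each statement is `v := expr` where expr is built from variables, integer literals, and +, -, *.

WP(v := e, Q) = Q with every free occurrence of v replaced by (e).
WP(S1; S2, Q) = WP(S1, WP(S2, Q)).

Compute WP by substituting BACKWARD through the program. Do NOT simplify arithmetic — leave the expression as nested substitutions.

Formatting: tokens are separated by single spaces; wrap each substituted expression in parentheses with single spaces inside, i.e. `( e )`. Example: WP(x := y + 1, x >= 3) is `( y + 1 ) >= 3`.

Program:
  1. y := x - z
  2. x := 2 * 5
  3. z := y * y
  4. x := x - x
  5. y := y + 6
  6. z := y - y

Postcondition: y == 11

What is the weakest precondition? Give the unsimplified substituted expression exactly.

post: y == 11
stmt 6: z := y - y  -- replace 0 occurrence(s) of z with (y - y)
  => y == 11
stmt 5: y := y + 6  -- replace 1 occurrence(s) of y with (y + 6)
  => ( y + 6 ) == 11
stmt 4: x := x - x  -- replace 0 occurrence(s) of x with (x - x)
  => ( y + 6 ) == 11
stmt 3: z := y * y  -- replace 0 occurrence(s) of z with (y * y)
  => ( y + 6 ) == 11
stmt 2: x := 2 * 5  -- replace 0 occurrence(s) of x with (2 * 5)
  => ( y + 6 ) == 11
stmt 1: y := x - z  -- replace 1 occurrence(s) of y with (x - z)
  => ( ( x - z ) + 6 ) == 11

Answer: ( ( x - z ) + 6 ) == 11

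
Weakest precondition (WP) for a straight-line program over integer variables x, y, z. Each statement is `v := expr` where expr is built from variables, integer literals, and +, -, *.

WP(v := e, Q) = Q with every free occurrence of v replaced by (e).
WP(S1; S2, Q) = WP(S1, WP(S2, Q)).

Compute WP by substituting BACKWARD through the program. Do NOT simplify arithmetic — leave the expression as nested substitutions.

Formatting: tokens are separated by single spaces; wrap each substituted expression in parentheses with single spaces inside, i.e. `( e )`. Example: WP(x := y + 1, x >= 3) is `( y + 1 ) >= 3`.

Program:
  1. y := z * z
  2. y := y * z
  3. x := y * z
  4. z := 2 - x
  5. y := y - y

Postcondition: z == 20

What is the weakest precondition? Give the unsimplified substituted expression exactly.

Answer: ( 2 - ( ( ( z * z ) * z ) * z ) ) == 20

Derivation:
post: z == 20
stmt 5: y := y - y  -- replace 0 occurrence(s) of y with (y - y)
  => z == 20
stmt 4: z := 2 - x  -- replace 1 occurrence(s) of z with (2 - x)
  => ( 2 - x ) == 20
stmt 3: x := y * z  -- replace 1 occurrence(s) of x with (y * z)
  => ( 2 - ( y * z ) ) == 20
stmt 2: y := y * z  -- replace 1 occurrence(s) of y with (y * z)
  => ( 2 - ( ( y * z ) * z ) ) == 20
stmt 1: y := z * z  -- replace 1 occurrence(s) of y with (z * z)
  => ( 2 - ( ( ( z * z ) * z ) * z ) ) == 20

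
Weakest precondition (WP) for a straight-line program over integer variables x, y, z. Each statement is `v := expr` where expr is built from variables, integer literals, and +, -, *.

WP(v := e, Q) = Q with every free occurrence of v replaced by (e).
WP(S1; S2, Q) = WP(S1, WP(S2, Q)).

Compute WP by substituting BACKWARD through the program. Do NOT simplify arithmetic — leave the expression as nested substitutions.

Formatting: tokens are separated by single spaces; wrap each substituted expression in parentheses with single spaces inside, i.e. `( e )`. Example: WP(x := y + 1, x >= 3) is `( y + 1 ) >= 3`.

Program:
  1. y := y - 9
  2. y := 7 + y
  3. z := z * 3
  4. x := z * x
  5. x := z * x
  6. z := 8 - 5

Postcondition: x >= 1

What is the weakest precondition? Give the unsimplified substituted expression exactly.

post: x >= 1
stmt 6: z := 8 - 5  -- replace 0 occurrence(s) of z with (8 - 5)
  => x >= 1
stmt 5: x := z * x  -- replace 1 occurrence(s) of x with (z * x)
  => ( z * x ) >= 1
stmt 4: x := z * x  -- replace 1 occurrence(s) of x with (z * x)
  => ( z * ( z * x ) ) >= 1
stmt 3: z := z * 3  -- replace 2 occurrence(s) of z with (z * 3)
  => ( ( z * 3 ) * ( ( z * 3 ) * x ) ) >= 1
stmt 2: y := 7 + y  -- replace 0 occurrence(s) of y with (7 + y)
  => ( ( z * 3 ) * ( ( z * 3 ) * x ) ) >= 1
stmt 1: y := y - 9  -- replace 0 occurrence(s) of y with (y - 9)
  => ( ( z * 3 ) * ( ( z * 3 ) * x ) ) >= 1

Answer: ( ( z * 3 ) * ( ( z * 3 ) * x ) ) >= 1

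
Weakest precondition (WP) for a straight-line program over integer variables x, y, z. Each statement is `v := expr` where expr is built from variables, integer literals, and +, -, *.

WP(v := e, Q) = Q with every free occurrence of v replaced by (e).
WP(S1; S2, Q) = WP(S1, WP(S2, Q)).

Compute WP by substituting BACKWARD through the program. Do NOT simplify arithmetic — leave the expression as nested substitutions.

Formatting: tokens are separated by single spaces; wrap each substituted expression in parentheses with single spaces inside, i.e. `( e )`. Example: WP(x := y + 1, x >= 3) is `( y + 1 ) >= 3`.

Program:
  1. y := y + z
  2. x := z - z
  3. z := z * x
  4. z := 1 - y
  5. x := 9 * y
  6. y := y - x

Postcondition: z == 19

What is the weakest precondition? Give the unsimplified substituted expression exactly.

post: z == 19
stmt 6: y := y - x  -- replace 0 occurrence(s) of y with (y - x)
  => z == 19
stmt 5: x := 9 * y  -- replace 0 occurrence(s) of x with (9 * y)
  => z == 19
stmt 4: z := 1 - y  -- replace 1 occurrence(s) of z with (1 - y)
  => ( 1 - y ) == 19
stmt 3: z := z * x  -- replace 0 occurrence(s) of z with (z * x)
  => ( 1 - y ) == 19
stmt 2: x := z - z  -- replace 0 occurrence(s) of x with (z - z)
  => ( 1 - y ) == 19
stmt 1: y := y + z  -- replace 1 occurrence(s) of y with (y + z)
  => ( 1 - ( y + z ) ) == 19

Answer: ( 1 - ( y + z ) ) == 19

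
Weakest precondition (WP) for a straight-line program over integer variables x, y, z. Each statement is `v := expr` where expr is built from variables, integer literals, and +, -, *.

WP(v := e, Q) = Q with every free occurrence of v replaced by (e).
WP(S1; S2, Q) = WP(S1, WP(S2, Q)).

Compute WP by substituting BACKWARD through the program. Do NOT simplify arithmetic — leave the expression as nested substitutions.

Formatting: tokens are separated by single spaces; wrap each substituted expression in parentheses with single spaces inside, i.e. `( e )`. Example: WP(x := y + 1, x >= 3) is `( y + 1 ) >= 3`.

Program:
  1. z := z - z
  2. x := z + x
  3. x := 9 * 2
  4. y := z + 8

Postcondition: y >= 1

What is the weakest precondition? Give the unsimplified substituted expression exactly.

Answer: ( ( z - z ) + 8 ) >= 1

Derivation:
post: y >= 1
stmt 4: y := z + 8  -- replace 1 occurrence(s) of y with (z + 8)
  => ( z + 8 ) >= 1
stmt 3: x := 9 * 2  -- replace 0 occurrence(s) of x with (9 * 2)
  => ( z + 8 ) >= 1
stmt 2: x := z + x  -- replace 0 occurrence(s) of x with (z + x)
  => ( z + 8 ) >= 1
stmt 1: z := z - z  -- replace 1 occurrence(s) of z with (z - z)
  => ( ( z - z ) + 8 ) >= 1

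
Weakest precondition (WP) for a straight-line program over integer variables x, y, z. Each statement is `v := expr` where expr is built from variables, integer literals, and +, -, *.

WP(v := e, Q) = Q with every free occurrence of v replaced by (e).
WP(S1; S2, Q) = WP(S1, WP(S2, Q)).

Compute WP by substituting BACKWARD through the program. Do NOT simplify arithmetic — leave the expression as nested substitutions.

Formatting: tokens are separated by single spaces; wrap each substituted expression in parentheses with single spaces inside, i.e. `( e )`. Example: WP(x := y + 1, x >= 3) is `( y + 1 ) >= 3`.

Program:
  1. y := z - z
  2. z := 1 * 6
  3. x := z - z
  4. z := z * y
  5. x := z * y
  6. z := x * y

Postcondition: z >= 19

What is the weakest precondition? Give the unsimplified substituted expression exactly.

post: z >= 19
stmt 6: z := x * y  -- replace 1 occurrence(s) of z with (x * y)
  => ( x * y ) >= 19
stmt 5: x := z * y  -- replace 1 occurrence(s) of x with (z * y)
  => ( ( z * y ) * y ) >= 19
stmt 4: z := z * y  -- replace 1 occurrence(s) of z with (z * y)
  => ( ( ( z * y ) * y ) * y ) >= 19
stmt 3: x := z - z  -- replace 0 occurrence(s) of x with (z - z)
  => ( ( ( z * y ) * y ) * y ) >= 19
stmt 2: z := 1 * 6  -- replace 1 occurrence(s) of z with (1 * 6)
  => ( ( ( ( 1 * 6 ) * y ) * y ) * y ) >= 19
stmt 1: y := z - z  -- replace 3 occurrence(s) of y with (z - z)
  => ( ( ( ( 1 * 6 ) * ( z - z ) ) * ( z - z ) ) * ( z - z ) ) >= 19

Answer: ( ( ( ( 1 * 6 ) * ( z - z ) ) * ( z - z ) ) * ( z - z ) ) >= 19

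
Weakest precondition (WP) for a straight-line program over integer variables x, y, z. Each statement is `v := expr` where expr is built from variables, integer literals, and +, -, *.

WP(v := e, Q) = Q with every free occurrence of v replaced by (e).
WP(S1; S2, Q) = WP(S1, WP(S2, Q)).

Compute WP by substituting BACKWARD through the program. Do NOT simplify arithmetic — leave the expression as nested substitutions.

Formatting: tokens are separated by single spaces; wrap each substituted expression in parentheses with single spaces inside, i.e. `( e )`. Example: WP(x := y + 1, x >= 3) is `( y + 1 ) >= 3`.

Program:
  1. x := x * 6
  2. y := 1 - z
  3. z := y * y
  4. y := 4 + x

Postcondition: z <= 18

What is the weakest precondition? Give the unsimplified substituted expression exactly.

post: z <= 18
stmt 4: y := 4 + x  -- replace 0 occurrence(s) of y with (4 + x)
  => z <= 18
stmt 3: z := y * y  -- replace 1 occurrence(s) of z with (y * y)
  => ( y * y ) <= 18
stmt 2: y := 1 - z  -- replace 2 occurrence(s) of y with (1 - z)
  => ( ( 1 - z ) * ( 1 - z ) ) <= 18
stmt 1: x := x * 6  -- replace 0 occurrence(s) of x with (x * 6)
  => ( ( 1 - z ) * ( 1 - z ) ) <= 18

Answer: ( ( 1 - z ) * ( 1 - z ) ) <= 18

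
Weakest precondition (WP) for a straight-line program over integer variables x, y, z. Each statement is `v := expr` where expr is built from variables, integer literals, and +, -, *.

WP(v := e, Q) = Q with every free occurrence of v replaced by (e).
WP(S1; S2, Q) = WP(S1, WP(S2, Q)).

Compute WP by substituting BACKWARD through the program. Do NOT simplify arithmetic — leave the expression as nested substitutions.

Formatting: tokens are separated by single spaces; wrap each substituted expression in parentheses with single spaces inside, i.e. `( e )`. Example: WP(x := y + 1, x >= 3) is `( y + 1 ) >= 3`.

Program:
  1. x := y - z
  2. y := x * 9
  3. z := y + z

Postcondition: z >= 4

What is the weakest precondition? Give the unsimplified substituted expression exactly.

post: z >= 4
stmt 3: z := y + z  -- replace 1 occurrence(s) of z with (y + z)
  => ( y + z ) >= 4
stmt 2: y := x * 9  -- replace 1 occurrence(s) of y with (x * 9)
  => ( ( x * 9 ) + z ) >= 4
stmt 1: x := y - z  -- replace 1 occurrence(s) of x with (y - z)
  => ( ( ( y - z ) * 9 ) + z ) >= 4

Answer: ( ( ( y - z ) * 9 ) + z ) >= 4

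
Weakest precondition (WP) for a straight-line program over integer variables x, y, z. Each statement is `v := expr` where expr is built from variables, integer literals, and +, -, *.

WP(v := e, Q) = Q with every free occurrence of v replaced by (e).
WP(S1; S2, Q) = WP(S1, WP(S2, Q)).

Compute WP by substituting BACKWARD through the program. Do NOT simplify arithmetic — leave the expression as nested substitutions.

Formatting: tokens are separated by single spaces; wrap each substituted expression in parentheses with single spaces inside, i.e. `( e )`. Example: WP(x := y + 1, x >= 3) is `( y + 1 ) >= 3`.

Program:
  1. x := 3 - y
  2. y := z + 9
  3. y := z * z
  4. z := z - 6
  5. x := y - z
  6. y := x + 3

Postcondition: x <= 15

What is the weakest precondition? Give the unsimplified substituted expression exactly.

post: x <= 15
stmt 6: y := x + 3  -- replace 0 occurrence(s) of y with (x + 3)
  => x <= 15
stmt 5: x := y - z  -- replace 1 occurrence(s) of x with (y - z)
  => ( y - z ) <= 15
stmt 4: z := z - 6  -- replace 1 occurrence(s) of z with (z - 6)
  => ( y - ( z - 6 ) ) <= 15
stmt 3: y := z * z  -- replace 1 occurrence(s) of y with (z * z)
  => ( ( z * z ) - ( z - 6 ) ) <= 15
stmt 2: y := z + 9  -- replace 0 occurrence(s) of y with (z + 9)
  => ( ( z * z ) - ( z - 6 ) ) <= 15
stmt 1: x := 3 - y  -- replace 0 occurrence(s) of x with (3 - y)
  => ( ( z * z ) - ( z - 6 ) ) <= 15

Answer: ( ( z * z ) - ( z - 6 ) ) <= 15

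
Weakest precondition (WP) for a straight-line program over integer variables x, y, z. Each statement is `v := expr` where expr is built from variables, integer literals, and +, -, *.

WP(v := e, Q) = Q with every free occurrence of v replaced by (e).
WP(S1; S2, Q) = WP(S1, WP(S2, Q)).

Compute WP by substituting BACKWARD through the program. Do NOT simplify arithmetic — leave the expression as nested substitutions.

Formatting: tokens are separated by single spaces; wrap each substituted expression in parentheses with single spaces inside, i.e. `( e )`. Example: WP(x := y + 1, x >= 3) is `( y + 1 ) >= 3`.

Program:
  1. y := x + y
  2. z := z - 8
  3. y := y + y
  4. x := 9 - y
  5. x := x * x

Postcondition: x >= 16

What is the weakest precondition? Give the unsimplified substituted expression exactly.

post: x >= 16
stmt 5: x := x * x  -- replace 1 occurrence(s) of x with (x * x)
  => ( x * x ) >= 16
stmt 4: x := 9 - y  -- replace 2 occurrence(s) of x with (9 - y)
  => ( ( 9 - y ) * ( 9 - y ) ) >= 16
stmt 3: y := y + y  -- replace 2 occurrence(s) of y with (y + y)
  => ( ( 9 - ( y + y ) ) * ( 9 - ( y + y ) ) ) >= 16
stmt 2: z := z - 8  -- replace 0 occurrence(s) of z with (z - 8)
  => ( ( 9 - ( y + y ) ) * ( 9 - ( y + y ) ) ) >= 16
stmt 1: y := x + y  -- replace 4 occurrence(s) of y with (x + y)
  => ( ( 9 - ( ( x + y ) + ( x + y ) ) ) * ( 9 - ( ( x + y ) + ( x + y ) ) ) ) >= 16

Answer: ( ( 9 - ( ( x + y ) + ( x + y ) ) ) * ( 9 - ( ( x + y ) + ( x + y ) ) ) ) >= 16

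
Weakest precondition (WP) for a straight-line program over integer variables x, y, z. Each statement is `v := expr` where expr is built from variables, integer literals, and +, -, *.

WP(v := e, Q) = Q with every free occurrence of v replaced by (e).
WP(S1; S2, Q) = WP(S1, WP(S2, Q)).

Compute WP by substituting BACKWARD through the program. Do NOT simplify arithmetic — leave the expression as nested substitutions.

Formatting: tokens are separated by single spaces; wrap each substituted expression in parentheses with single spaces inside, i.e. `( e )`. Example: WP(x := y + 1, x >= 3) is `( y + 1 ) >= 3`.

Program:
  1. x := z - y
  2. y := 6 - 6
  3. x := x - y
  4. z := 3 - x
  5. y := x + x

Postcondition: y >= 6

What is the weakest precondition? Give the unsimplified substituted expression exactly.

Answer: ( ( ( z - y ) - ( 6 - 6 ) ) + ( ( z - y ) - ( 6 - 6 ) ) ) >= 6

Derivation:
post: y >= 6
stmt 5: y := x + x  -- replace 1 occurrence(s) of y with (x + x)
  => ( x + x ) >= 6
stmt 4: z := 3 - x  -- replace 0 occurrence(s) of z with (3 - x)
  => ( x + x ) >= 6
stmt 3: x := x - y  -- replace 2 occurrence(s) of x with (x - y)
  => ( ( x - y ) + ( x - y ) ) >= 6
stmt 2: y := 6 - 6  -- replace 2 occurrence(s) of y with (6 - 6)
  => ( ( x - ( 6 - 6 ) ) + ( x - ( 6 - 6 ) ) ) >= 6
stmt 1: x := z - y  -- replace 2 occurrence(s) of x with (z - y)
  => ( ( ( z - y ) - ( 6 - 6 ) ) + ( ( z - y ) - ( 6 - 6 ) ) ) >= 6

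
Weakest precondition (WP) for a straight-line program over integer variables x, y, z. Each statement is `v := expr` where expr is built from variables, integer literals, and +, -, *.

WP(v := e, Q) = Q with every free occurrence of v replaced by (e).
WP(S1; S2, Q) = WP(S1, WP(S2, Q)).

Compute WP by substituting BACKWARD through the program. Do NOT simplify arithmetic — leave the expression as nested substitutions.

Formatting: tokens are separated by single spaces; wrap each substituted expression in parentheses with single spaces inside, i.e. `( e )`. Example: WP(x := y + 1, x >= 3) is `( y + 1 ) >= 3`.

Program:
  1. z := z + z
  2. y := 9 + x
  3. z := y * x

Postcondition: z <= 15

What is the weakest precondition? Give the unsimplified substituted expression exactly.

Answer: ( ( 9 + x ) * x ) <= 15

Derivation:
post: z <= 15
stmt 3: z := y * x  -- replace 1 occurrence(s) of z with (y * x)
  => ( y * x ) <= 15
stmt 2: y := 9 + x  -- replace 1 occurrence(s) of y with (9 + x)
  => ( ( 9 + x ) * x ) <= 15
stmt 1: z := z + z  -- replace 0 occurrence(s) of z with (z + z)
  => ( ( 9 + x ) * x ) <= 15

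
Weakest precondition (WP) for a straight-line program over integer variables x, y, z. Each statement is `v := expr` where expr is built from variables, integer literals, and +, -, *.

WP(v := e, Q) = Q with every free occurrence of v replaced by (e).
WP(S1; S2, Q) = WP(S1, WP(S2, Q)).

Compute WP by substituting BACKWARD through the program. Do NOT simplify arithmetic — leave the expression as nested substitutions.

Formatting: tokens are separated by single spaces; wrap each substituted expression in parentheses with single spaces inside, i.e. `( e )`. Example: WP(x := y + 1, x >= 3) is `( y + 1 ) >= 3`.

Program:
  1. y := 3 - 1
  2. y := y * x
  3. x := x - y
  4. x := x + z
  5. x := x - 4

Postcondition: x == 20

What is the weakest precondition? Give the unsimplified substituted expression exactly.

post: x == 20
stmt 5: x := x - 4  -- replace 1 occurrence(s) of x with (x - 4)
  => ( x - 4 ) == 20
stmt 4: x := x + z  -- replace 1 occurrence(s) of x with (x + z)
  => ( ( x + z ) - 4 ) == 20
stmt 3: x := x - y  -- replace 1 occurrence(s) of x with (x - y)
  => ( ( ( x - y ) + z ) - 4 ) == 20
stmt 2: y := y * x  -- replace 1 occurrence(s) of y with (y * x)
  => ( ( ( x - ( y * x ) ) + z ) - 4 ) == 20
stmt 1: y := 3 - 1  -- replace 1 occurrence(s) of y with (3 - 1)
  => ( ( ( x - ( ( 3 - 1 ) * x ) ) + z ) - 4 ) == 20

Answer: ( ( ( x - ( ( 3 - 1 ) * x ) ) + z ) - 4 ) == 20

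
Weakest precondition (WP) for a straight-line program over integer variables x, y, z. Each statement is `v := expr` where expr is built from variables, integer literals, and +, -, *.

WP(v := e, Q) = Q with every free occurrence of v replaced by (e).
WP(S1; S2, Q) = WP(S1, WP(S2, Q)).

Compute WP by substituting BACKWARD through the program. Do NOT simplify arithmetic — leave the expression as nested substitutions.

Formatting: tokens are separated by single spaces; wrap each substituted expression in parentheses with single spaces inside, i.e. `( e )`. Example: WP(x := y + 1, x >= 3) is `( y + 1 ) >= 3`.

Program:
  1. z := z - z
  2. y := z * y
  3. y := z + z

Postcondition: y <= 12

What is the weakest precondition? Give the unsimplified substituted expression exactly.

Answer: ( ( z - z ) + ( z - z ) ) <= 12

Derivation:
post: y <= 12
stmt 3: y := z + z  -- replace 1 occurrence(s) of y with (z + z)
  => ( z + z ) <= 12
stmt 2: y := z * y  -- replace 0 occurrence(s) of y with (z * y)
  => ( z + z ) <= 12
stmt 1: z := z - z  -- replace 2 occurrence(s) of z with (z - z)
  => ( ( z - z ) + ( z - z ) ) <= 12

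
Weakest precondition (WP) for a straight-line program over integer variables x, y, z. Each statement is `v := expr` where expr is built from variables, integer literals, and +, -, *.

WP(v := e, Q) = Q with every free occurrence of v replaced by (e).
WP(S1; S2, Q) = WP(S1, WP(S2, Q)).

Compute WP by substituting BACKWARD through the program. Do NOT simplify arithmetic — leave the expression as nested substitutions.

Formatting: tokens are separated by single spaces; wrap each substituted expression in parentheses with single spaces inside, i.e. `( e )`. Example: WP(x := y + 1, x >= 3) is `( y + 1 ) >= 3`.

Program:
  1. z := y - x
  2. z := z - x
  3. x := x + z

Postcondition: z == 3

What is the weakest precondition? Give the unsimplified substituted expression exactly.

post: z == 3
stmt 3: x := x + z  -- replace 0 occurrence(s) of x with (x + z)
  => z == 3
stmt 2: z := z - x  -- replace 1 occurrence(s) of z with (z - x)
  => ( z - x ) == 3
stmt 1: z := y - x  -- replace 1 occurrence(s) of z with (y - x)
  => ( ( y - x ) - x ) == 3

Answer: ( ( y - x ) - x ) == 3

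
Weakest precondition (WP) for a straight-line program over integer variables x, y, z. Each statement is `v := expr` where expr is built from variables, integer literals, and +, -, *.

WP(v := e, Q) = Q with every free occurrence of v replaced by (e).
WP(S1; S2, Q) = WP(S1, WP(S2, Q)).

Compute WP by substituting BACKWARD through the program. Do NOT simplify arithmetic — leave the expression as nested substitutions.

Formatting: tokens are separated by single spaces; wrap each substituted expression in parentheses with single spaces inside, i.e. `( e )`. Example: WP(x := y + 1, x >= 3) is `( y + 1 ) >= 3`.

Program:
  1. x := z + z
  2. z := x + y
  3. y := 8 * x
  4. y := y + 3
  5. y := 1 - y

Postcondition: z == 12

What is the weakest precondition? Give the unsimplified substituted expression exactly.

post: z == 12
stmt 5: y := 1 - y  -- replace 0 occurrence(s) of y with (1 - y)
  => z == 12
stmt 4: y := y + 3  -- replace 0 occurrence(s) of y with (y + 3)
  => z == 12
stmt 3: y := 8 * x  -- replace 0 occurrence(s) of y with (8 * x)
  => z == 12
stmt 2: z := x + y  -- replace 1 occurrence(s) of z with (x + y)
  => ( x + y ) == 12
stmt 1: x := z + z  -- replace 1 occurrence(s) of x with (z + z)
  => ( ( z + z ) + y ) == 12

Answer: ( ( z + z ) + y ) == 12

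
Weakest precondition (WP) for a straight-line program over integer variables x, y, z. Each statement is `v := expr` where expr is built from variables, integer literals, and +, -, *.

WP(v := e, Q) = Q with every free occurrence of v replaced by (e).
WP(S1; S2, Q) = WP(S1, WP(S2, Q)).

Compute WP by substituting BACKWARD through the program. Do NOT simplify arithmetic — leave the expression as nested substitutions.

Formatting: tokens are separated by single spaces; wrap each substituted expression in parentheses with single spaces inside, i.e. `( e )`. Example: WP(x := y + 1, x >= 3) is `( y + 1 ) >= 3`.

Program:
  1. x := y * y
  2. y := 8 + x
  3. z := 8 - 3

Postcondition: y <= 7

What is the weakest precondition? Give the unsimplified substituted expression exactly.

Answer: ( 8 + ( y * y ) ) <= 7

Derivation:
post: y <= 7
stmt 3: z := 8 - 3  -- replace 0 occurrence(s) of z with (8 - 3)
  => y <= 7
stmt 2: y := 8 + x  -- replace 1 occurrence(s) of y with (8 + x)
  => ( 8 + x ) <= 7
stmt 1: x := y * y  -- replace 1 occurrence(s) of x with (y * y)
  => ( 8 + ( y * y ) ) <= 7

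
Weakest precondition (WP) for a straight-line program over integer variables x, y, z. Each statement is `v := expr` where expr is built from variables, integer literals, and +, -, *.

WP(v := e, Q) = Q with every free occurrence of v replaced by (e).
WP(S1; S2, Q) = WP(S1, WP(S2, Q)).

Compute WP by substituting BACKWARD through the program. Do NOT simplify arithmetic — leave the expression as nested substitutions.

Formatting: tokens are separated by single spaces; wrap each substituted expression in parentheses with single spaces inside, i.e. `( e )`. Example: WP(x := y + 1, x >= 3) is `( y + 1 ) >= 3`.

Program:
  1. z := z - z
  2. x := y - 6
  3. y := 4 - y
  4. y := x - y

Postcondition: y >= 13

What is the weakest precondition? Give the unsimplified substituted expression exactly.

Answer: ( ( y - 6 ) - ( 4 - y ) ) >= 13

Derivation:
post: y >= 13
stmt 4: y := x - y  -- replace 1 occurrence(s) of y with (x - y)
  => ( x - y ) >= 13
stmt 3: y := 4 - y  -- replace 1 occurrence(s) of y with (4 - y)
  => ( x - ( 4 - y ) ) >= 13
stmt 2: x := y - 6  -- replace 1 occurrence(s) of x with (y - 6)
  => ( ( y - 6 ) - ( 4 - y ) ) >= 13
stmt 1: z := z - z  -- replace 0 occurrence(s) of z with (z - z)
  => ( ( y - 6 ) - ( 4 - y ) ) >= 13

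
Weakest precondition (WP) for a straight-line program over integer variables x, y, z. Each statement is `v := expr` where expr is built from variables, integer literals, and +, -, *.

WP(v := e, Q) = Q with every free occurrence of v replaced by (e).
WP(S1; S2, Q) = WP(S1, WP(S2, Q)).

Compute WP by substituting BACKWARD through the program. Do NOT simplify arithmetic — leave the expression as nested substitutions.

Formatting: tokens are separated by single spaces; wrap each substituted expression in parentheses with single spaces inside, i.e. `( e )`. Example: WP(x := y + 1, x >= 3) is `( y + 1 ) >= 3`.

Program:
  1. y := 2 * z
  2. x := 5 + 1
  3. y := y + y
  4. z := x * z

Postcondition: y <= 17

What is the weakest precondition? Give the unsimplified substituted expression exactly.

Answer: ( ( 2 * z ) + ( 2 * z ) ) <= 17

Derivation:
post: y <= 17
stmt 4: z := x * z  -- replace 0 occurrence(s) of z with (x * z)
  => y <= 17
stmt 3: y := y + y  -- replace 1 occurrence(s) of y with (y + y)
  => ( y + y ) <= 17
stmt 2: x := 5 + 1  -- replace 0 occurrence(s) of x with (5 + 1)
  => ( y + y ) <= 17
stmt 1: y := 2 * z  -- replace 2 occurrence(s) of y with (2 * z)
  => ( ( 2 * z ) + ( 2 * z ) ) <= 17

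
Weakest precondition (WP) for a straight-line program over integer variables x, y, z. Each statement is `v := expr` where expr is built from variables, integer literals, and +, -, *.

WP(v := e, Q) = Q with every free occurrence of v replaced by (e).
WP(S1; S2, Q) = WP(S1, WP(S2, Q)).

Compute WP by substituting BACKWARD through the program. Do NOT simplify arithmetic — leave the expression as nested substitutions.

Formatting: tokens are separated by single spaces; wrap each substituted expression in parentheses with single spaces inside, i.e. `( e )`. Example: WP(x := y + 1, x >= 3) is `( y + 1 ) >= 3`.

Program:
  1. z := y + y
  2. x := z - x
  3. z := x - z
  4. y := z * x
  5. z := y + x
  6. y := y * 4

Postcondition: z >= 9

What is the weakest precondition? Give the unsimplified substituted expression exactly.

post: z >= 9
stmt 6: y := y * 4  -- replace 0 occurrence(s) of y with (y * 4)
  => z >= 9
stmt 5: z := y + x  -- replace 1 occurrence(s) of z with (y + x)
  => ( y + x ) >= 9
stmt 4: y := z * x  -- replace 1 occurrence(s) of y with (z * x)
  => ( ( z * x ) + x ) >= 9
stmt 3: z := x - z  -- replace 1 occurrence(s) of z with (x - z)
  => ( ( ( x - z ) * x ) + x ) >= 9
stmt 2: x := z - x  -- replace 3 occurrence(s) of x with (z - x)
  => ( ( ( ( z - x ) - z ) * ( z - x ) ) + ( z - x ) ) >= 9
stmt 1: z := y + y  -- replace 4 occurrence(s) of z with (y + y)
  => ( ( ( ( ( y + y ) - x ) - ( y + y ) ) * ( ( y + y ) - x ) ) + ( ( y + y ) - x ) ) >= 9

Answer: ( ( ( ( ( y + y ) - x ) - ( y + y ) ) * ( ( y + y ) - x ) ) + ( ( y + y ) - x ) ) >= 9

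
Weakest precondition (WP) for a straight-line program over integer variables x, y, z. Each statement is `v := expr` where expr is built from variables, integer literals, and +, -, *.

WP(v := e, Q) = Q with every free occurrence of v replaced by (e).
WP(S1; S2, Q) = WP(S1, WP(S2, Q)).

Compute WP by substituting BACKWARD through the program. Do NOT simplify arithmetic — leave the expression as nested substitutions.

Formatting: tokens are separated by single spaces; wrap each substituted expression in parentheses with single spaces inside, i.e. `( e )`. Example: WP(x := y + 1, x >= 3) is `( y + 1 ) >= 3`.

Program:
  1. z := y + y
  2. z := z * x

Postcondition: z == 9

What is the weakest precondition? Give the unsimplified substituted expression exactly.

post: z == 9
stmt 2: z := z * x  -- replace 1 occurrence(s) of z with (z * x)
  => ( z * x ) == 9
stmt 1: z := y + y  -- replace 1 occurrence(s) of z with (y + y)
  => ( ( y + y ) * x ) == 9

Answer: ( ( y + y ) * x ) == 9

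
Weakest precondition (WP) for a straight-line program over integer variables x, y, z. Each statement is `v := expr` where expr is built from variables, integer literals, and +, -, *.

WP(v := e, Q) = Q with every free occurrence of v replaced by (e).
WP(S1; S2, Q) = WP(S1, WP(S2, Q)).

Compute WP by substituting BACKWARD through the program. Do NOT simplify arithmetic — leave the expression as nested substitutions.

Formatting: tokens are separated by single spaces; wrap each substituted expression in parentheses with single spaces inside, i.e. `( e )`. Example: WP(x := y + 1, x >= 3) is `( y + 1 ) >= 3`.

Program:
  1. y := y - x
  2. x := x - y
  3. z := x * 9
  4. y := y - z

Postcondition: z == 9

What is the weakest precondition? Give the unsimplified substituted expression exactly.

post: z == 9
stmt 4: y := y - z  -- replace 0 occurrence(s) of y with (y - z)
  => z == 9
stmt 3: z := x * 9  -- replace 1 occurrence(s) of z with (x * 9)
  => ( x * 9 ) == 9
stmt 2: x := x - y  -- replace 1 occurrence(s) of x with (x - y)
  => ( ( x - y ) * 9 ) == 9
stmt 1: y := y - x  -- replace 1 occurrence(s) of y with (y - x)
  => ( ( x - ( y - x ) ) * 9 ) == 9

Answer: ( ( x - ( y - x ) ) * 9 ) == 9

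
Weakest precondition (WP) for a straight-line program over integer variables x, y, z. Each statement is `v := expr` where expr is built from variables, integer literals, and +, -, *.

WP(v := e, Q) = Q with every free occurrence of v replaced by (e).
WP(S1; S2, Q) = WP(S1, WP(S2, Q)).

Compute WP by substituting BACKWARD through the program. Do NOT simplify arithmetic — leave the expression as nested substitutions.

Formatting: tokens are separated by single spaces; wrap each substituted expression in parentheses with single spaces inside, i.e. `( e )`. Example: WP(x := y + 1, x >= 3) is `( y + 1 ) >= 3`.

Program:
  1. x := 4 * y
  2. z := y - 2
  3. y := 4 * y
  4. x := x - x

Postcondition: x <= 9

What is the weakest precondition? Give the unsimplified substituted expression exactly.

Answer: ( ( 4 * y ) - ( 4 * y ) ) <= 9

Derivation:
post: x <= 9
stmt 4: x := x - x  -- replace 1 occurrence(s) of x with (x - x)
  => ( x - x ) <= 9
stmt 3: y := 4 * y  -- replace 0 occurrence(s) of y with (4 * y)
  => ( x - x ) <= 9
stmt 2: z := y - 2  -- replace 0 occurrence(s) of z with (y - 2)
  => ( x - x ) <= 9
stmt 1: x := 4 * y  -- replace 2 occurrence(s) of x with (4 * y)
  => ( ( 4 * y ) - ( 4 * y ) ) <= 9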